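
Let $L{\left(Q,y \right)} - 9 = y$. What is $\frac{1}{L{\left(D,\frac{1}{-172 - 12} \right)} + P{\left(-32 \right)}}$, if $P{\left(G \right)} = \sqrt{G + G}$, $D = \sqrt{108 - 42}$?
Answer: $\frac{304520}{4905809} - \frac{270848 i}{4905809} \approx 0.062073 - 0.05521 i$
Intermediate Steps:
$D = \sqrt{66} \approx 8.124$
$P{\left(G \right)} = \sqrt{2} \sqrt{G}$ ($P{\left(G \right)} = \sqrt{2 G} = \sqrt{2} \sqrt{G}$)
$L{\left(Q,y \right)} = 9 + y$
$\frac{1}{L{\left(D,\frac{1}{-172 - 12} \right)} + P{\left(-32 \right)}} = \frac{1}{\left(9 + \frac{1}{-172 - 12}\right) + \sqrt{2} \sqrt{-32}} = \frac{1}{\left(9 + \frac{1}{-184}\right) + \sqrt{2} \cdot 4 i \sqrt{2}} = \frac{1}{\left(9 - \frac{1}{184}\right) + 8 i} = \frac{1}{\frac{1655}{184} + 8 i} = \frac{33856 \left(\frac{1655}{184} - 8 i\right)}{4905809}$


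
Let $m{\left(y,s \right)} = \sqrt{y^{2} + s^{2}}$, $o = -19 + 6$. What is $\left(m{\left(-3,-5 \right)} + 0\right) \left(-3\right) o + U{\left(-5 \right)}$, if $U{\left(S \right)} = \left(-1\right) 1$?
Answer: $-1 + 39 \sqrt{34} \approx 226.41$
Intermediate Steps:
$o = -13$
$U{\left(S \right)} = -1$
$m{\left(y,s \right)} = \sqrt{s^{2} + y^{2}}$
$\left(m{\left(-3,-5 \right)} + 0\right) \left(-3\right) o + U{\left(-5 \right)} = \left(\sqrt{\left(-5\right)^{2} + \left(-3\right)^{2}} + 0\right) \left(-3\right) \left(-13\right) - 1 = \left(\sqrt{25 + 9} + 0\right) \left(-3\right) \left(-13\right) - 1 = \left(\sqrt{34} + 0\right) \left(-3\right) \left(-13\right) - 1 = \sqrt{34} \left(-3\right) \left(-13\right) - 1 = - 3 \sqrt{34} \left(-13\right) - 1 = 39 \sqrt{34} - 1 = -1 + 39 \sqrt{34}$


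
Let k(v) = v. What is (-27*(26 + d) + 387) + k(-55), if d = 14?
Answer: -748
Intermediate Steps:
(-27*(26 + d) + 387) + k(-55) = (-27*(26 + 14) + 387) - 55 = (-27*40 + 387) - 55 = (-1080 + 387) - 55 = -693 - 55 = -748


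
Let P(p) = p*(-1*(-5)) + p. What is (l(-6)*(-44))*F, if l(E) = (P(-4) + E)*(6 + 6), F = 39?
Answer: 617760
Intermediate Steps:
P(p) = 6*p (P(p) = p*5 + p = 5*p + p = 6*p)
l(E) = -288 + 12*E (l(E) = (6*(-4) + E)*(6 + 6) = (-24 + E)*12 = -288 + 12*E)
(l(-6)*(-44))*F = ((-288 + 12*(-6))*(-44))*39 = ((-288 - 72)*(-44))*39 = -360*(-44)*39 = 15840*39 = 617760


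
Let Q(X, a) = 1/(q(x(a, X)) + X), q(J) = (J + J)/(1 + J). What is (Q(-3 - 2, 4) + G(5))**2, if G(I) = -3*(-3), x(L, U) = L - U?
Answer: 19321/256 ≈ 75.473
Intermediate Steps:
q(J) = 2*J/(1 + J) (q(J) = (2*J)/(1 + J) = 2*J/(1 + J))
G(I) = 9
Q(X, a) = 1/(X + 2*(a - X)/(1 + a - X)) (Q(X, a) = 1/(2*(a - X)/(1 + (a - X)) + X) = 1/(2*(a - X)/(1 + a - X) + X) = 1/(X + 2*(a - X)/(1 + a - X)))
(Q(-3 - 2, 4) + G(5))**2 = ((1 + 4 - (-3 - 2))/(-(-3 - 2) - (-3 - 2)**2 + 2*4 + (-3 - 2)*4) + 9)**2 = ((1 + 4 - 1*(-5))/(-1*(-5) - 1*(-5)**2 + 8 - 5*4) + 9)**2 = ((1 + 4 + 5)/(5 - 1*25 + 8 - 20) + 9)**2 = (10/(5 - 25 + 8 - 20) + 9)**2 = (10/(-32) + 9)**2 = (-1/32*10 + 9)**2 = (-5/16 + 9)**2 = (139/16)**2 = 19321/256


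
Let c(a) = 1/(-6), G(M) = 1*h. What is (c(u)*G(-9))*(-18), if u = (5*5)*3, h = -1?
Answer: -3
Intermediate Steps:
u = 75 (u = 25*3 = 75)
G(M) = -1 (G(M) = 1*(-1) = -1)
c(a) = -1/6
(c(u)*G(-9))*(-18) = -1/6*(-1)*(-18) = (1/6)*(-18) = -3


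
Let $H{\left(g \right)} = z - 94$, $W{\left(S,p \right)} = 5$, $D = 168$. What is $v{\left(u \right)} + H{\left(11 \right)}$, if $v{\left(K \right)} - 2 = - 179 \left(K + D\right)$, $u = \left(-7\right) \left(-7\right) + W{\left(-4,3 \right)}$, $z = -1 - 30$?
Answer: $-39861$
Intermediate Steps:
$z = -31$
$u = 54$ ($u = \left(-7\right) \left(-7\right) + 5 = 49 + 5 = 54$)
$H{\left(g \right)} = -125$ ($H{\left(g \right)} = -31 - 94 = -125$)
$v{\left(K \right)} = -30070 - 179 K$ ($v{\left(K \right)} = 2 - 179 \left(K + 168\right) = 2 - 179 \left(168 + K\right) = 2 - \left(30072 + 179 K\right) = -30070 - 179 K$)
$v{\left(u \right)} + H{\left(11 \right)} = \left(-30070 - 9666\right) - 125 = -39736 - 125 = -39861$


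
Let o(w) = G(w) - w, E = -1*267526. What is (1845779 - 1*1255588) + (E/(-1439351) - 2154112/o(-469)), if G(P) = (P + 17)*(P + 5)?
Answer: 178557626903701387/302547262147 ≈ 5.9018e+5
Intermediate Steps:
G(P) = (5 + P)*(17 + P) (G(P) = (17 + P)*(5 + P) = (5 + P)*(17 + P))
E = -267526
o(w) = 85 + w**2 + 21*w (o(w) = (85 + w**2 + 22*w) - w = 85 + w**2 + 21*w)
(1845779 - 1*1255588) + (E/(-1439351) - 2154112/o(-469)) = (1845779 - 1*1255588) + (-267526/(-1439351) - 2154112/(85 + (-469)**2 + 21*(-469))) = (1845779 - 1255588) + (-267526*(-1/1439351) - 2154112/(85 + 219961 - 9849)) = 590191 + (267526/1439351 - 2154112/210197) = 590191 - 3044290098690/302547262147 = 178557626903701387/302547262147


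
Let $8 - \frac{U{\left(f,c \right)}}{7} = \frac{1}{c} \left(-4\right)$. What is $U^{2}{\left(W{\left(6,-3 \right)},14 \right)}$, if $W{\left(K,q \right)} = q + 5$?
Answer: $3364$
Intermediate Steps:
$W{\left(K,q \right)} = 5 + q$
$U{\left(f,c \right)} = 56 + \frac{28}{c}$ ($U{\left(f,c \right)} = 56 - 7 \frac{1}{c} \left(-4\right) = 56 - 7 \left(- \frac{4}{c}\right) = 56 + \frac{28}{c}$)
$U^{2}{\left(W{\left(6,-3 \right)},14 \right)} = \left(56 + \frac{28}{14}\right)^{2} = \left(56 + 28 \cdot \frac{1}{14}\right)^{2} = \left(56 + 2\right)^{2} = 58^{2} = 3364$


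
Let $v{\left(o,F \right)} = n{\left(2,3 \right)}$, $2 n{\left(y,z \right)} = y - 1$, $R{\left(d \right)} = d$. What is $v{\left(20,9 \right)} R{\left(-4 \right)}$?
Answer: $-2$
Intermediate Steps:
$n{\left(y,z \right)} = - \frac{1}{2} + \frac{y}{2}$ ($n{\left(y,z \right)} = \frac{y - 1}{2} = \frac{-1 + y}{2} = - \frac{1}{2} + \frac{y}{2}$)
$v{\left(o,F \right)} = \frac{1}{2}$ ($v{\left(o,F \right)} = - \frac{1}{2} + \frac{1}{2} \cdot 2 = - \frac{1}{2} + 1 = \frac{1}{2}$)
$v{\left(20,9 \right)} R{\left(-4 \right)} = \frac{1}{2} \left(-4\right) = -2$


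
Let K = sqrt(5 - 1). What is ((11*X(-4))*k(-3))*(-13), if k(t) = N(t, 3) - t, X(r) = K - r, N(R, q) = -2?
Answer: -858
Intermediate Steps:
K = 2 (K = sqrt(4) = 2)
X(r) = 2 - r
k(t) = -2 - t
((11*X(-4))*k(-3))*(-13) = ((11*(2 - 1*(-4)))*(-2 - 1*(-3)))*(-13) = ((11*(2 + 4))*(-2 + 3))*(-13) = ((11*6)*1)*(-13) = (66*1)*(-13) = 66*(-13) = -858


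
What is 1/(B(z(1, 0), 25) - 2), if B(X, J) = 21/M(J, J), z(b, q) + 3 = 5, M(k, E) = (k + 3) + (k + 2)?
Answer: -55/89 ≈ -0.61798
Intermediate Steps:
M(k, E) = 5 + 2*k (M(k, E) = (3 + k) + (2 + k) = 5 + 2*k)
z(b, q) = 2 (z(b, q) = -3 + 5 = 2)
B(X, J) = 21/(5 + 2*J)
1/(B(z(1, 0), 25) - 2) = 1/(21/(5 + 2*25) - 2) = 1/(21/(5 + 50) - 2) = 1/(21/55 - 2) = 1/(-89/55) = -55/89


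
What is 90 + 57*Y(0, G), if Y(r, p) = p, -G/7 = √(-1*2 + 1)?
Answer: 90 - 399*I ≈ 90.0 - 399.0*I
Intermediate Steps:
G = -7*I (G = -7*√(-1*2 + 1) = -7*√(-2 + 1) = -7*I ≈ -7.0*I)
90 + 57*Y(0, G) = 90 + 57*(-7*I) = 90 - 399*I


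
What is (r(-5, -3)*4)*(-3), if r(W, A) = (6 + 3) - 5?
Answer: -48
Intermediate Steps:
r(W, A) = 4 (r(W, A) = 9 - 5 = 4)
(r(-5, -3)*4)*(-3) = (4*4)*(-3) = 16*(-3) = -48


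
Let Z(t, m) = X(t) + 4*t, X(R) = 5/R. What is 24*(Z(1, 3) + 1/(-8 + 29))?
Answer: 1520/7 ≈ 217.14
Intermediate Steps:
Z(t, m) = 4*t + 5/t (Z(t, m) = 5/t + 4*t = 4*t + 5/t)
24*(Z(1, 3) + 1/(-8 + 29)) = 24*((4*1 + 5/1) + 1/(-8 + 29)) = 24*((4 + 5*1) + 1/21) = 24*((4 + 5) + 1/21) = 24*(9 + 1/21) = 24*(190/21) = 1520/7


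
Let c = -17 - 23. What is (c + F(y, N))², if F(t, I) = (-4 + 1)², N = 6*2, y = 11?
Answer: 961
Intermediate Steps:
N = 12
F(t, I) = 9 (F(t, I) = (-3)² = 9)
c = -40
(c + F(y, N))² = (-40 + 9)² = (-31)² = 961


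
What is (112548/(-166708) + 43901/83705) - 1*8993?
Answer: -31373265097613/3488573285 ≈ -8993.2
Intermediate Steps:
(112548/(-166708) + 43901/83705) - 1*8993 = (112548*(-1/166708) + 43901*(1/83705)) - 8993 = (-28137/41677 + 43901/83705) - 8993 = -525545608/3488573285 - 8993 = -31373265097613/3488573285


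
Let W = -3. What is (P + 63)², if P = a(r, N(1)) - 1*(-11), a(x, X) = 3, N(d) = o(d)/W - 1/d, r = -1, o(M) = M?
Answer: 5929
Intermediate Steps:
N(d) = -1/d - d/3 (N(d) = d/(-3) - 1/d = d*(-⅓) - 1/d = -d/3 - 1/d = -1/d - d/3)
P = 14 (P = 3 - 1*(-11) = 3 + 11 = 14)
(P + 63)² = (14 + 63)² = 77² = 5929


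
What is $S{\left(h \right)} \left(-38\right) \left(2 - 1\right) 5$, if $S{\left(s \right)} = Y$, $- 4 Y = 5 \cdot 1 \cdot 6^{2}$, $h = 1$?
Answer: $8550$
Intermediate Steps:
$Y = -45$ ($Y = - \frac{5 \cdot 1 \cdot 6^{2}}{4} = - \frac{5 \cdot 36}{4} = \left(- \frac{1}{4}\right) 180 = -45$)
$S{\left(s \right)} = -45$
$S{\left(h \right)} \left(-38\right) \left(2 - 1\right) 5 = \left(-45\right) \left(-38\right) \left(2 - 1\right) 5 = 1710 \cdot 1 \cdot 5 = 1710 \cdot 5 = 8550$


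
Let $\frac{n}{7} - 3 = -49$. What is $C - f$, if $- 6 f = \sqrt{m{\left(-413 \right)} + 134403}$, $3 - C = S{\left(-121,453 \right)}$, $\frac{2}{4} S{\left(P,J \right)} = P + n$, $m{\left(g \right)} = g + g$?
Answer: $889 + \frac{\sqrt{133577}}{6} \approx 949.91$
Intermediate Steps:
$n = -322$ ($n = 21 + 7 \left(-49\right) = 21 - 343 = -322$)
$m{\left(g \right)} = 2 g$
$S{\left(P,J \right)} = -644 + 2 P$ ($S{\left(P,J \right)} = 2 \left(P - 322\right) = 2 \left(-322 + P\right) = -644 + 2 P$)
$C = 889$ ($C = 3 - \left(-644 + 2 \left(-121\right)\right) = 3 - \left(-644 - 242\right) = 3 - -886 = 3 + 886 = 889$)
$f = - \frac{\sqrt{133577}}{6}$ ($f = - \frac{\sqrt{2 \left(-413\right) + 134403}}{6} = - \frac{\sqrt{-826 + 134403}}{6} = - \frac{\sqrt{133577}}{6} \approx -60.914$)
$C - f = 889 - - \frac{\sqrt{133577}}{6} = 889 + \frac{\sqrt{133577}}{6}$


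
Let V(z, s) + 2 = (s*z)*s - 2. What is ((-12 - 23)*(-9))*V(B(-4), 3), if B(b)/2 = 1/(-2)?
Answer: -4095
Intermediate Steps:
B(b) = -1 (B(b) = 2/(-2) = 2*(-1/2) = -1)
V(z, s) = -4 + z*s**2 (V(z, s) = -2 + ((s*z)*s - 2) = -2 + (z*s**2 - 2) = -2 + (-2 + z*s**2) = -4 + z*s**2)
((-12 - 23)*(-9))*V(B(-4), 3) = ((-12 - 23)*(-9))*(-4 - 1*3**2) = (-35*(-9))*(-4 - 1*9) = 315*(-4 - 9) = 315*(-13) = -4095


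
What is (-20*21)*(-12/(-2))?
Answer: -2520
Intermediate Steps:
(-20*21)*(-12/(-2)) = -(-5040)*(-1)/2 = -420*6 = -2520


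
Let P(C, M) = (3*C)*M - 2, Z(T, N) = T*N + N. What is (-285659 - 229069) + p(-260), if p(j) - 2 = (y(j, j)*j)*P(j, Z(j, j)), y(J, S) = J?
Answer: -3550704169926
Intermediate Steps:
Z(T, N) = N + N*T (Z(T, N) = N*T + N = N + N*T)
P(C, M) = -2 + 3*C*M (P(C, M) = 3*C*M - 2 = -2 + 3*C*M)
p(j) = 2 + j**2*(-2 + 3*j**2*(1 + j)) (p(j) = 2 + (j*j)*(-2 + 3*j*(j*(1 + j))) = 2 + j**2*(-2 + 3*j**2*(1 + j)))
(-285659 - 229069) + p(-260) = (-285659 - 229069) + (2 + (-260)**2*(-2 + 3*(-260)**2*(1 - 260))) = -514728 + (2 + 67600*(-2 + 3*67600*(-259))) = -514728 + (2 + 67600*(-2 - 52525200)) = -514728 + (2 + 67600*(-52525202)) = -514728 + (2 - 3550703655200) = -514728 - 3550703655198 = -3550704169926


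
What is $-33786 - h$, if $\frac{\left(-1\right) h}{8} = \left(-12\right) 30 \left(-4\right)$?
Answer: $-22266$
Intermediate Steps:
$h = -11520$ ($h = - 8 \left(-12\right) 30 \left(-4\right) = - 8 \left(\left(-360\right) \left(-4\right)\right) = \left(-8\right) 1440 = -11520$)
$-33786 - h = -33786 - -11520 = -33786 + 11520 = -22266$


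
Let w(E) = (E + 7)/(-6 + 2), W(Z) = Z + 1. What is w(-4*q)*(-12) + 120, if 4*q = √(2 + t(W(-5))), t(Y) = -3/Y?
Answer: 141 - 3*√11/2 ≈ 136.03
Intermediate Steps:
W(Z) = 1 + Z
q = √11/8 (q = √(2 - 3/(1 - 5))/4 = √(2 - 3/(-4))/4 = √(2 - 3*(-¼))/4 = √(2 + ¾)/4 = √(11/4)/4 = (√11/2)/4 = √11/8 ≈ 0.41458)
w(E) = -7/4 - E/4 (w(E) = (7 + E)/(-4) = (7 + E)*(-¼) = -7/4 - E/4)
w(-4*q)*(-12) + 120 = (-7/4 - (-1)*√11/8)*(-12) + 120 = (-7/4 + √11/8)*(-12) + 120 = (21 - 3*√11/2) + 120 = 141 - 3*√11/2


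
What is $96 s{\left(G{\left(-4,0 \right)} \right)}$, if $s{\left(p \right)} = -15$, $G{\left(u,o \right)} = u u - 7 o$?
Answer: $-1440$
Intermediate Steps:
$G{\left(u,o \right)} = u^{2} - 7 o$
$96 s{\left(G{\left(-4,0 \right)} \right)} = 96 \left(-15\right) = -1440$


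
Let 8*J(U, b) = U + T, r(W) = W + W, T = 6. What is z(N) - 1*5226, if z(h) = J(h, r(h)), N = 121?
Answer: -41681/8 ≈ -5210.1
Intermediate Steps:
r(W) = 2*W
J(U, b) = 3/4 + U/8 (J(U, b) = (U + 6)/8 = (6 + U)/8 = 3/4 + U/8)
z(h) = 3/4 + h/8
z(N) - 1*5226 = (3/4 + (1/8)*121) - 1*5226 = (3/4 + 121/8) - 5226 = 127/8 - 5226 = -41681/8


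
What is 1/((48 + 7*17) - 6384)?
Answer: -1/6217 ≈ -0.00016085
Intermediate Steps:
1/((48 + 7*17) - 6384) = 1/((48 + 119) - 6384) = 1/(167 - 6384) = 1/(-6217) = -1/6217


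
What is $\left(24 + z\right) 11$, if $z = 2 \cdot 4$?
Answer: $352$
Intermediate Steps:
$z = 8$
$\left(24 + z\right) 11 = \left(24 + 8\right) 11 = 32 \cdot 11 = 352$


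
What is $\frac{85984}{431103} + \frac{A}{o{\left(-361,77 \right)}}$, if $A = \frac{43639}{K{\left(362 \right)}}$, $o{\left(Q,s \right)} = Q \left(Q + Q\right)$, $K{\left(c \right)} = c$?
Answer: $\frac{8131610009353}{40675604421612} \approx 0.19991$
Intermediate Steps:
$o{\left(Q,s \right)} = 2 Q^{2}$ ($o{\left(Q,s \right)} = Q 2 Q = 2 Q^{2}$)
$A = \frac{43639}{362} \approx 120.55$
$\frac{85984}{431103} + \frac{A}{o{\left(-361,77 \right)}} = \frac{85984}{431103} + \frac{43639}{362 \cdot 2 \left(-361\right)^{2}} = 85984 \cdot \frac{1}{431103} + \frac{43639}{362 \cdot 2 \cdot 130321} = \frac{85984}{431103} + \frac{43639}{362 \cdot 260642} = \frac{85984}{431103} + \frac{43639}{362} \cdot \frac{1}{260642} = \frac{85984}{431103} + \frac{43639}{94352404} = \frac{8131610009353}{40675604421612}$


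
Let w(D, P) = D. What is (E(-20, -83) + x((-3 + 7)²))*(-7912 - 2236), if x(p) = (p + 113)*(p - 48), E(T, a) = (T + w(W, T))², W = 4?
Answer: 39293056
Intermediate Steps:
E(T, a) = (4 + T)² (E(T, a) = (T + 4)² = (4 + T)²)
x(p) = (-48 + p)*(113 + p) (x(p) = (113 + p)*(-48 + p) = (-48 + p)*(113 + p))
(E(-20, -83) + x((-3 + 7)²))*(-7912 - 2236) = ((4 - 20)² + (-5424 + ((-3 + 7)²)² + 65*(-3 + 7)²))*(-7912 - 2236) = ((-16)² + (-5424 + (4²)² + 65*4²))*(-10148) = (256 + (-5424 + 16² + 65*16))*(-10148) = (256 + (-5424 + 256 + 1040))*(-10148) = (256 - 4128)*(-10148) = -3872*(-10148) = 39293056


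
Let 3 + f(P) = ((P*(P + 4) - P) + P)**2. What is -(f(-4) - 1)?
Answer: 4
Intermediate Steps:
f(P) = -3 + P**2*(4 + P)**2 (f(P) = -3 + ((P*(P + 4) - P) + P)**2 = -3 + ((P*(4 + P) - P) + P)**2 = -3 + ((-P + P*(4 + P)) + P)**2 = -3 + (P*(4 + P))**2 = -3 + P**2*(4 + P)**2)
-(f(-4) - 1) = -((-3 + (-4)**2*(4 - 4)**2) - 1) = -((-3 + 16*0**2) - 1) = -((-3 + 16*0) - 1) = -((-3 + 0) - 1) = -(-3 - 1) = -1*(-4) = 4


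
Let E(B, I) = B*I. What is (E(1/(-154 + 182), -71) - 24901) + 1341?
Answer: -659751/28 ≈ -23563.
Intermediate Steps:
(E(1/(-154 + 182), -71) - 24901) + 1341 = (-71/(-154 + 182) - 24901) + 1341 = (-71/28 - 24901) + 1341 = -697299/28 + 1341 = -659751/28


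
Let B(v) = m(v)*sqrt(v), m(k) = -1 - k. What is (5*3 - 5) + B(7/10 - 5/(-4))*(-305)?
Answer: 10 + 3599*sqrt(195)/40 ≈ 1266.4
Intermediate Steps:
B(v) = sqrt(v)*(-1 - v) (B(v) = (-1 - v)*sqrt(v) = sqrt(v)*(-1 - v))
(5*3 - 5) + B(7/10 - 5/(-4))*(-305) = (5*3 - 5) + (sqrt(7/10 - 5/(-4))*(-1 - (7/10 - 5/(-4))))*(-305) = (15 - 5) + (sqrt(7*(1/10) - 5*(-1/4))*(-1 - (7*(1/10) - 5*(-1/4))))*(-305) = 10 + (sqrt(7/10 + 5/4)*(-1 - (7/10 + 5/4)))*(-305) = 10 + (sqrt(39/20)*(-1 - 1*39/20))*(-305) = 10 + ((sqrt(195)/10)*(-1 - 39/20))*(-305) = 10 + ((sqrt(195)/10)*(-59/20))*(-305) = 10 - 59*sqrt(195)/200*(-305) = 10 + 3599*sqrt(195)/40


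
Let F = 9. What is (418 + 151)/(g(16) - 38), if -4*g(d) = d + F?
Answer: -2276/177 ≈ -12.859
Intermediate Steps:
g(d) = -9/4 - d/4 (g(d) = -(d + 9)/4 = -(9 + d)/4 = -9/4 - d/4)
(418 + 151)/(g(16) - 38) = (418 + 151)/((-9/4 - ¼*16) - 38) = 569/((-9/4 - 4) - 38) = 569/(-25/4 - 38) = 569/(-177/4) = 569*(-4/177) = -2276/177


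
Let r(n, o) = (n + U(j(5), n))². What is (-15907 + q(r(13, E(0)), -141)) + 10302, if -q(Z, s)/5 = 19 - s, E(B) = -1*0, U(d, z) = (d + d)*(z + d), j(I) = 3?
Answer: -6405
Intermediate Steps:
U(d, z) = 2*d*(d + z) (U(d, z) = (2*d)*(d + z) = 2*d*(d + z))
E(B) = 0
r(n, o) = (18 + 7*n)² (r(n, o) = (n + 2*3*(3 + n))² = (n + (18 + 6*n))² = (18 + 7*n)²)
q(Z, s) = -95 + 5*s (q(Z, s) = -5*(19 - s) = -95 + 5*s)
(-15907 + q(r(13, E(0)), -141)) + 10302 = (-15907 + (-95 + 5*(-141))) + 10302 = (-15907 + (-95 - 705)) + 10302 = (-15907 - 800) + 10302 = -16707 + 10302 = -6405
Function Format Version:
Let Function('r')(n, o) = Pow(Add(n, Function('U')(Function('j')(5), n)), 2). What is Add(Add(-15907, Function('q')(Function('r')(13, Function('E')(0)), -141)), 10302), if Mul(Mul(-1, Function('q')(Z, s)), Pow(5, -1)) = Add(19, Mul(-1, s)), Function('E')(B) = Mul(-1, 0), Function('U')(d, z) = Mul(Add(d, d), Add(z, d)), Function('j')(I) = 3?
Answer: -6405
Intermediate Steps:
Function('U')(d, z) = Mul(2, d, Add(d, z)) (Function('U')(d, z) = Mul(Mul(2, d), Add(d, z)) = Mul(2, d, Add(d, z)))
Function('E')(B) = 0
Function('r')(n, o) = Pow(Add(18, Mul(7, n)), 2) (Function('r')(n, o) = Pow(Add(n, Mul(2, 3, Add(3, n))), 2) = Pow(Add(n, Add(18, Mul(6, n))), 2) = Pow(Add(18, Mul(7, n)), 2))
Function('q')(Z, s) = Add(-95, Mul(5, s)) (Function('q')(Z, s) = Mul(-5, Add(19, Mul(-1, s))) = Add(-95, Mul(5, s)))
Add(Add(-15907, Function('q')(Function('r')(13, Function('E')(0)), -141)), 10302) = Add(Add(-15907, Add(-95, Mul(5, -141))), 10302) = Add(Add(-15907, Add(-95, -705)), 10302) = Add(Add(-15907, -800), 10302) = Add(-16707, 10302) = -6405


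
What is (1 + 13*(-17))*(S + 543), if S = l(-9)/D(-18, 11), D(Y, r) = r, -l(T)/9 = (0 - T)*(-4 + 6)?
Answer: -116220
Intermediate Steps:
l(T) = 18*T (l(T) = -9*(0 - T)*(-4 + 6) = -9*(-T)*2 = -(-18)*T = 18*T)
S = -162/11 (S = (18*(-9))/11 = -162*1/11 = -162/11 ≈ -14.727)
(1 + 13*(-17))*(S + 543) = (1 + 13*(-17))*(-162/11 + 543) = (1 - 221)*(5811/11) = -220*5811/11 = -116220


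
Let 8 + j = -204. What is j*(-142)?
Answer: 30104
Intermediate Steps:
j = -212 (j = -8 - 204 = -212)
j*(-142) = -212*(-142) = 30104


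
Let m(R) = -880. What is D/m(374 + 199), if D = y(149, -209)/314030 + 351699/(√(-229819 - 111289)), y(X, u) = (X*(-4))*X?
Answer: 22201/69086600 + 351699*I*√85277/150087520 ≈ 0.00032135 + 0.68429*I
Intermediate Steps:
y(X, u) = -4*X² (y(X, u) = (-4*X)*X = -4*X²)
D = -44402/157015 - 351699*I*√85277/170554 (D = -4*149²/314030 + 351699/(√(-229819 - 111289)) = -4*22201*(1/314030) + 351699/(√(-341108)) = -88804*1/314030 + 351699/((2*I*√85277)) = -44402/157015 + 351699*(-I*√85277/170554) = -44402/157015 - 351699*I*√85277/170554 ≈ -0.28279 - 602.18*I)
D/m(374 + 199) = (-44402/157015 - 351699*I*√85277/170554)/(-880) = (-44402/157015 - 351699*I*√85277/170554)*(-1/880) = 22201/69086600 + 351699*I*√85277/150087520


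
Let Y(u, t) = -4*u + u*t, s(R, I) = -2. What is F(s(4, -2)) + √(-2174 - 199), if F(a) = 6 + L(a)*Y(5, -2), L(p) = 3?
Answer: -84 + I*√2373 ≈ -84.0 + 48.713*I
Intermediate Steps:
Y(u, t) = -4*u + t*u
F(a) = -84 (F(a) = 6 + 3*(5*(-4 - 2)) = 6 + 3*(5*(-6)) = 6 + 3*(-30) = 6 - 90 = -84)
F(s(4, -2)) + √(-2174 - 199) = -84 + √(-2174 - 199) = -84 + √(-2373) = -84 + I*√2373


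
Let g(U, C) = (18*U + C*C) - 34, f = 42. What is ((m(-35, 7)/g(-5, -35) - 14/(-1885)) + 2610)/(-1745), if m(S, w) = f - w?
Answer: -5416836239/3621546825 ≈ -1.4957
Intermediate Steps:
g(U, C) = -34 + C² + 18*U (g(U, C) = (18*U + C²) - 34 = (C² + 18*U) - 34 = -34 + C² + 18*U)
m(S, w) = 42 - w
((m(-35, 7)/g(-5, -35) - 14/(-1885)) + 2610)/(-1745) = (((42 - 1*7)/(-34 + (-35)² + 18*(-5)) - 14/(-1885)) + 2610)/(-1745) = (((42 - 7)/(-34 + 1225 - 90) - 14*(-1/1885)) + 2610)*(-1/1745) = ((35/1101 + 14/1885) + 2610)*(-1/1745) = (81389/2075385 + 2610)*(-1/1745) = (5416836239/2075385)*(-1/1745) = -5416836239/3621546825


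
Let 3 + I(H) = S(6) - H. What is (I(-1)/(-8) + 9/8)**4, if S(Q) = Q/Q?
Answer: 625/256 ≈ 2.4414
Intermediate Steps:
S(Q) = 1
I(H) = -2 - H (I(H) = -3 + (1 - H) = -2 - H)
(I(-1)/(-8) + 9/8)**4 = ((-2 - 1*(-1))/(-8) + 9/8)**4 = ((-2 + 1)*(-1/8) + 9*(1/8))**4 = (-1*(-1/8) + 9/8)**4 = (1/8 + 9/8)**4 = (5/4)**4 = 625/256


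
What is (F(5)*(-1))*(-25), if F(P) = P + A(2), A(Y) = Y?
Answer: 175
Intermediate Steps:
F(P) = 2 + P (F(P) = P + 2 = 2 + P)
(F(5)*(-1))*(-25) = ((2 + 5)*(-1))*(-25) = (7*(-1))*(-25) = -7*(-25) = 175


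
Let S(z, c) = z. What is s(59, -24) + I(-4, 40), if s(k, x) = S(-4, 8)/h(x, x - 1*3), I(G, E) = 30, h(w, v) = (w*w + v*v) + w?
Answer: 38426/1281 ≈ 29.997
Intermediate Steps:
h(w, v) = w + v**2 + w**2 (h(w, v) = (w**2 + v**2) + w = (v**2 + w**2) + w = w + v**2 + w**2)
s(k, x) = -4/(x + x**2 + (-3 + x)**2) (s(k, x) = -4/(x + (x - 1*3)**2 + x**2) = -4/(x + (x - 3)**2 + x**2) = -4/(x + (-3 + x)**2 + x**2) = -4/(x + x**2 + (-3 + x)**2))
s(59, -24) + I(-4, 40) = -4/(-24 + (-24)**2 + (-3 - 24)**2) + 30 = -4/(-24 + 576 + (-27)**2) + 30 = -4/(-24 + 576 + 729) + 30 = -4/1281 + 30 = 38426/1281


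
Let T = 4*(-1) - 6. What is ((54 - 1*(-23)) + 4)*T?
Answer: -810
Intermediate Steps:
T = -10 (T = -4 - 6 = -10)
((54 - 1*(-23)) + 4)*T = ((54 - 1*(-23)) + 4)*(-10) = ((54 + 23) + 4)*(-10) = (77 + 4)*(-10) = 81*(-10) = -810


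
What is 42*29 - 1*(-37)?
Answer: 1255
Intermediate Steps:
42*29 - 1*(-37) = 1218 + 37 = 1255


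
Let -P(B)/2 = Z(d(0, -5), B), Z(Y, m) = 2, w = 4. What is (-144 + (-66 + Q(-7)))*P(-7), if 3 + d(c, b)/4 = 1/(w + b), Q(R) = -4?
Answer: 856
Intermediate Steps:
d(c, b) = -12 + 4/(4 + b)
P(B) = -4 (P(B) = -2*2 = -4)
(-144 + (-66 + Q(-7)))*P(-7) = (-144 + (-66 - 4))*(-4) = (-144 - 70)*(-4) = -214*(-4) = 856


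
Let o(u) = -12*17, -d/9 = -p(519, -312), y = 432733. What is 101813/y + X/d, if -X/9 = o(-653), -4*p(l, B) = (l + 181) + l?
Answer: -229000081/527501527 ≈ -0.43412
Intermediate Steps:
p(l, B) = -181/4 - l/2 (p(l, B) = -((l + 181) + l)/4 = -((181 + l) + l)/4 = -(181 + 2*l)/4 = -181/4 - l/2)
d = -10971/4 (d = -(-9)*(-181/4 - ½*519) = -(-9)*(-181/4 - 519/2) = -(-9)*(-1219)/4 = -9*1219/4 = -10971/4 ≈ -2742.8)
o(u) = -204
X = 1836 (X = -9*(-204) = 1836)
101813/y + X/d = 101813/432733 + 1836/(-10971/4) = 101813*(1/432733) + 1836*(-4/10971) = 101813/432733 - 816/1219 = -229000081/527501527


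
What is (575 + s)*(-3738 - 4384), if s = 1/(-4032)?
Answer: -9415018339/2016 ≈ -4.6701e+6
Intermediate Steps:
s = -1/4032 ≈ -0.00024802
(575 + s)*(-3738 - 4384) = (575 - 1/4032)*(-3738 - 4384) = (2318399/4032)*(-8122) = -9415018339/2016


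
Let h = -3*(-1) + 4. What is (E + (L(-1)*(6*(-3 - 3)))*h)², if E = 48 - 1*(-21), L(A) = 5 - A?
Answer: 2082249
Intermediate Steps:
h = 7 (h = 3 + 4 = 7)
E = 69 (E = 48 + 21 = 69)
(E + (L(-1)*(6*(-3 - 3)))*h)² = (69 + ((5 - 1*(-1))*(6*(-3 - 3)))*7)² = (69 + ((5 + 1)*(6*(-6)))*7)² = (69 + (6*(-36))*7)² = (69 - 216*7)² = (69 - 1512)² = (-1443)² = 2082249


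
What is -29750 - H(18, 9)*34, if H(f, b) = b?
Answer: -30056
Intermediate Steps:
-29750 - H(18, 9)*34 = -29750 - 9*34 = -29750 - 1*306 = -29750 - 306 = -30056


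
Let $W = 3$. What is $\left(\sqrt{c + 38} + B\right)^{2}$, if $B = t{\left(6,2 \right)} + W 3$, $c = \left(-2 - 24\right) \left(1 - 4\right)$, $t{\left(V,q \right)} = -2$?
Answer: $165 + 28 \sqrt{29} \approx 315.78$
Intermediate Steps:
$c = 78$ ($c = \left(-2 - 24\right) \left(-3\right) = \left(-26\right) \left(-3\right) = 78$)
$B = 7$ ($B = -2 + 3 \cdot 3 = -2 + 9 = 7$)
$\left(\sqrt{c + 38} + B\right)^{2} = \left(\sqrt{78 + 38} + 7\right)^{2} = \left(\sqrt{116} + 7\right)^{2} = \left(2 \sqrt{29} + 7\right)^{2} = \left(7 + 2 \sqrt{29}\right)^{2}$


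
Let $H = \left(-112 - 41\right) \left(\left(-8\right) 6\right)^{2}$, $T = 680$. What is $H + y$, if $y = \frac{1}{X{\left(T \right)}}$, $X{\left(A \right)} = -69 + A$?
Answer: $- \frac{215384831}{611} \approx -3.5251 \cdot 10^{5}$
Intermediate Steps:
$y = \frac{1}{611}$ ($y = \frac{1}{-69 + 680} = \frac{1}{611} \approx 0.0016367$)
$H = -352512$ ($H = - 153 \left(-48\right)^{2} = \left(-153\right) 2304 = -352512$)
$H + y = -352512 + \frac{1}{611} = - \frac{215384831}{611}$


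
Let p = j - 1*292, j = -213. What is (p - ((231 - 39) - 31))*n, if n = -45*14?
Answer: 419580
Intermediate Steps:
p = -505 (p = -213 - 1*292 = -213 - 292 = -505)
n = -630
(p - ((231 - 39) - 31))*n = (-505 - ((231 - 39) - 31))*(-630) = (-505 - (192 - 31))*(-630) = (-505 - 1*161)*(-630) = (-505 - 161)*(-630) = -666*(-630) = 419580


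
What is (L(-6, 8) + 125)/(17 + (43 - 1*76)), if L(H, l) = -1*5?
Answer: -15/2 ≈ -7.5000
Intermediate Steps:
L(H, l) = -5
(L(-6, 8) + 125)/(17 + (43 - 1*76)) = (-5 + 125)/(17 + (43 - 1*76)) = 120/(17 + (43 - 76)) = 120/(17 - 33) = 120/(-16) = -1/16*120 = -15/2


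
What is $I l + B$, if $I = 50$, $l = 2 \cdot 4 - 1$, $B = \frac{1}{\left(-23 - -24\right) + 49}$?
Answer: $\frac{17501}{50} \approx 350.02$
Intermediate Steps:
$B = \frac{1}{50}$ ($B = \frac{1}{\left(-23 + 24\right) + 49} = \frac{1}{1 + 49} = \frac{1}{50} \approx 0.02$)
$l = 7$ ($l = 8 - 1 = 7$)
$I l + B = 50 \cdot 7 + \frac{1}{50} = 350 + \frac{1}{50} = \frac{17501}{50}$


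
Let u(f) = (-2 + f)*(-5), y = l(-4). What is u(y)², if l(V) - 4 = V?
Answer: 100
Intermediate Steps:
l(V) = 4 + V
y = 0 (y = 4 - 4 = 0)
u(f) = 10 - 5*f
u(y)² = (10 - 5*0)² = (10 + 0)² = 10² = 100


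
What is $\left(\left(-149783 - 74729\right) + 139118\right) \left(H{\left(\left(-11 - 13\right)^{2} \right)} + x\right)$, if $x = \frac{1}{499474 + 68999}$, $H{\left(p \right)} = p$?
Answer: $- \frac{27961449701906}{568473} \approx -4.9187 \cdot 10^{7}$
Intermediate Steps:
$x = \frac{1}{568473} \approx 1.7591 \cdot 10^{-6}$
$\left(\left(-149783 - 74729\right) + 139118\right) \left(H{\left(\left(-11 - 13\right)^{2} \right)} + x\right) = \left(\left(-149783 - 74729\right) + 139118\right) \left(\left(-11 - 13\right)^{2} + \frac{1}{568473}\right) = \left(-224512 + 139118\right) \left(\left(-24\right)^{2} + \frac{1}{568473}\right) = - 85394 \left(576 + \frac{1}{568473}\right) = \left(-85394\right) \frac{327440449}{568473} = - \frac{27961449701906}{568473}$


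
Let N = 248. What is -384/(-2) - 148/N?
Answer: 11867/62 ≈ 191.40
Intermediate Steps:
-384/(-2) - 148/N = -384/(-2) - 148/248 = -384*(-½) - 148*1/248 = 192 - 37/62 = 11867/62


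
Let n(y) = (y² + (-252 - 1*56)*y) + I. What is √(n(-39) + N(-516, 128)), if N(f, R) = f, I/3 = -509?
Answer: √11490 ≈ 107.19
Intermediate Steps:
I = -1527 (I = 3*(-509) = -1527)
n(y) = -1527 + y² - 308*y (n(y) = (y² + (-252 - 1*56)*y) - 1527 = (y² + (-252 - 56)*y) - 1527 = (y² - 308*y) - 1527 = -1527 + y² - 308*y)
√(n(-39) + N(-516, 128)) = √((-1527 + (-39)² - 308*(-39)) - 516) = √((-1527 + 1521 + 12012) - 516) = √(12006 - 516) = √11490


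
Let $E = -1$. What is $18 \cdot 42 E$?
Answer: $-756$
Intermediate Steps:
$18 \cdot 42 E = 18 \cdot 42 \left(-1\right) = 756 \left(-1\right) = -756$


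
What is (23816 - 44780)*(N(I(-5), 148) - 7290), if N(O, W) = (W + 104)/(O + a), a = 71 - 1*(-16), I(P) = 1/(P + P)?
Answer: 132754320360/869 ≈ 1.5277e+8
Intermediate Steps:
I(P) = 1/(2*P)
a = 87 (a = 71 + 16 = 87)
N(O, W) = (104 + W)/(87 + O) (N(O, W) = (W + 104)/(O + 87) = (104 + W)/(87 + O))
(23816 - 44780)*(N(I(-5), 148) - 7290) = (23816 - 44780)*((104 + 148)/(87 + (½)/(-5)) - 7290) = -20964*(252/(87 + (½)*(-⅕)) - 7290) = -20964*(252/(87 - ⅒) - 7290) = -20964*(252/(869/10) - 7290) = -20964*((10/869)*252 - 7290) = -20964*(2520/869 - 7290) = -20964*(-6332490/869) = 132754320360/869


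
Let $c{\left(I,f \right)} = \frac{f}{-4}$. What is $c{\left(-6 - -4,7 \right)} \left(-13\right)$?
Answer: $\frac{91}{4} \approx 22.75$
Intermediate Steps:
$c{\left(I,f \right)} = - \frac{f}{4}$ ($c{\left(I,f \right)} = f \left(- \frac{1}{4}\right) = - \frac{f}{4}$)
$c{\left(-6 - -4,7 \right)} \left(-13\right) = \left(- \frac{1}{4}\right) 7 \left(-13\right) = \left(- \frac{7}{4}\right) \left(-13\right) = \frac{91}{4}$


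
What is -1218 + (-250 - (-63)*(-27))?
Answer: -3169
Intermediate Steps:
-1218 + (-250 - (-63)*(-27)) = -1218 + (-250 - 1*1701) = -1218 + (-250 - 1701) = -1218 - 1951 = -3169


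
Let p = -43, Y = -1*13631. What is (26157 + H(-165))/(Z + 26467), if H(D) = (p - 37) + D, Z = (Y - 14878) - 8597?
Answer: -25912/10639 ≈ -2.4356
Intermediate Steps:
Y = -13631
Z = -37106 (Z = (-13631 - 14878) - 8597 = -28509 - 8597 = -37106)
H(D) = -80 + D (H(D) = (-43 - 37) + D = -80 + D)
(26157 + H(-165))/(Z + 26467) = (26157 + (-80 - 165))/(-37106 + 26467) = (26157 - 245)/(-10639) = 25912*(-1/10639) = -25912/10639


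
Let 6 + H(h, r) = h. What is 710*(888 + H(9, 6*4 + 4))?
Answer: 632610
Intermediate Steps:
H(h, r) = -6 + h
710*(888 + H(9, 6*4 + 4)) = 710*(888 + (-6 + 9)) = 710*(888 + 3) = 710*891 = 632610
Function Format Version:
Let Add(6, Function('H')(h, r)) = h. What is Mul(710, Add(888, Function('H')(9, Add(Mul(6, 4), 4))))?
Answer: 632610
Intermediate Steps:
Function('H')(h, r) = Add(-6, h)
Mul(710, Add(888, Function('H')(9, Add(Mul(6, 4), 4)))) = Mul(710, Add(888, Add(-6, 9))) = Mul(710, Add(888, 3)) = Mul(710, 891) = 632610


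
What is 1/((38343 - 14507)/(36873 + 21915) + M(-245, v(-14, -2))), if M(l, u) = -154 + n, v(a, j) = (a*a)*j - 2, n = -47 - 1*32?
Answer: -14697/3418442 ≈ -0.0042993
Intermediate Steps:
n = -79 (n = -47 - 32 = -79)
v(a, j) = -2 + j*a² (v(a, j) = a²*j - 2 = j*a² - 2 = -2 + j*a²)
M(l, u) = -233 (M(l, u) = -154 - 79 = -233)
1/((38343 - 14507)/(36873 + 21915) + M(-245, v(-14, -2))) = 1/((38343 - 14507)/(36873 + 21915) - 233) = 1/(23836/58788 - 233) = 1/(23836*(1/58788) - 233) = 1/(5959/14697 - 233) = 1/(-3418442/14697) = -14697/3418442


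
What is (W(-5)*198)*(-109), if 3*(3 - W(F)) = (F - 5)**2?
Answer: 654654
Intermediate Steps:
W(F) = 3 - (-5 + F)**2/3 (W(F) = 3 - (F - 5)**2/3 = 3 - (-5 + F)**2/3)
(W(-5)*198)*(-109) = ((3 - (-5 - 5)**2/3)*198)*(-109) = ((3 - 1/3*(-10)**2)*198)*(-109) = ((3 - 1/3*100)*198)*(-109) = ((3 - 100/3)*198)*(-109) = -91/3*198*(-109) = -6006*(-109) = 654654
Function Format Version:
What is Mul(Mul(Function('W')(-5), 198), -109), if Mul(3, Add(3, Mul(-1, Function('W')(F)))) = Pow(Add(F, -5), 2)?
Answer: 654654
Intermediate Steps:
Function('W')(F) = Add(3, Mul(Rational(-1, 3), Pow(Add(-5, F), 2))) (Function('W')(F) = Add(3, Mul(Rational(-1, 3), Pow(Add(F, -5), 2))) = Add(3, Mul(Rational(-1, 3), Pow(Add(-5, F), 2))))
Mul(Mul(Function('W')(-5), 198), -109) = Mul(Mul(Add(3, Mul(Rational(-1, 3), Pow(Add(-5, -5), 2))), 198), -109) = Mul(Mul(Add(3, Mul(Rational(-1, 3), Pow(-10, 2))), 198), -109) = Mul(Mul(Add(3, Mul(Rational(-1, 3), 100)), 198), -109) = Mul(Mul(Add(3, Rational(-100, 3)), 198), -109) = Mul(Mul(Rational(-91, 3), 198), -109) = Mul(-6006, -109) = 654654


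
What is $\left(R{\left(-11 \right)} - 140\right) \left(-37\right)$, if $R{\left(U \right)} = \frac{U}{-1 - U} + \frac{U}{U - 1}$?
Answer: $\frac{311207}{60} \approx 5186.8$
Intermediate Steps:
$R{\left(U \right)} = \frac{U}{-1 + U} + \frac{U}{-1 - U}$ ($R{\left(U \right)} = \frac{U}{-1 - U} + \frac{U}{-1 + U} = \frac{U}{-1 + U} + \frac{U}{-1 - U}$)
$\left(R{\left(-11 \right)} - 140\right) \left(-37\right) = \left(2 \left(-11\right) \frac{1}{-1 + \left(-11\right)^{2}} - 140\right) \left(-37\right) = \left(2 \left(-11\right) \frac{1}{-1 + 121} - 140\right) \left(-37\right) = \left(2 \left(-11\right) \frac{1}{120} - 140\right) \left(-37\right) = \left(- \frac{11}{60} - 140\right) \left(-37\right) = \left(- \frac{8411}{60}\right) \left(-37\right) = \frac{311207}{60}$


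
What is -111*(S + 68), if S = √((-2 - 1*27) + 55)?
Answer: -7548 - 111*√26 ≈ -8114.0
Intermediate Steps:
S = √26 (S = √((-2 - 27) + 55) = √(-29 + 55) = √26 ≈ 5.0990)
-111*(S + 68) = -111*(√26 + 68) = -111*(68 + √26) = -7548 - 111*√26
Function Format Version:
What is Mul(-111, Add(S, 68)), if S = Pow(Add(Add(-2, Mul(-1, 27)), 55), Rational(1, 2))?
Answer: Add(-7548, Mul(-111, Pow(26, Rational(1, 2)))) ≈ -8114.0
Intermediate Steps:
S = Pow(26, Rational(1, 2)) (S = Pow(Add(Add(-2, -27), 55), Rational(1, 2)) = Pow(Add(-29, 55), Rational(1, 2)) = Pow(26, Rational(1, 2)) ≈ 5.0990)
Mul(-111, Add(S, 68)) = Mul(-111, Add(Pow(26, Rational(1, 2)), 68)) = Mul(-111, Add(68, Pow(26, Rational(1, 2)))) = Add(-7548, Mul(-111, Pow(26, Rational(1, 2))))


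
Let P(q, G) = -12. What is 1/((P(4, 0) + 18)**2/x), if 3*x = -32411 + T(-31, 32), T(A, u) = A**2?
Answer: -15725/54 ≈ -291.20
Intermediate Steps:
x = -31450/3 (x = (-32411 + (-31)**2)/3 = (-32411 + 961)/3 = (1/3)*(-31450) = -31450/3 ≈ -10483.)
1/((P(4, 0) + 18)**2/x) = 1/((-12 + 18)**2/(-31450/3)) = 1/(6**2*(-3/31450)) = 1/(36*(-3/31450)) = 1/(-54/15725) = -15725/54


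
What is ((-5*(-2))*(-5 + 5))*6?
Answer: 0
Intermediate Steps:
((-5*(-2))*(-5 + 5))*6 = (10*0)*6 = 0*6 = 0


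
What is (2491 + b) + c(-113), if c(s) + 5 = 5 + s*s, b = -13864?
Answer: 1396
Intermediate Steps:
c(s) = s**2 (c(s) = -5 + (5 + s*s) = -5 + (5 + s**2) = s**2)
(2491 + b) + c(-113) = (2491 - 13864) + (-113)**2 = -11373 + 12769 = 1396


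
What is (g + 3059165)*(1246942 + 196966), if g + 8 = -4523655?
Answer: -2114600378184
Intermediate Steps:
g = -4523663 (g = -8 - 4523655 = -4523663)
(g + 3059165)*(1246942 + 196966) = (-4523663 + 3059165)*(1246942 + 196966) = -1464498*1443908 = -2114600378184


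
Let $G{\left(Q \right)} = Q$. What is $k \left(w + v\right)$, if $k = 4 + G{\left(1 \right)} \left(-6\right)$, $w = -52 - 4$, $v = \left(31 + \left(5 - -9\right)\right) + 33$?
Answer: $-44$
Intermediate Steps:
$v = 78$ ($v = \left(31 + \left(5 + 9\right)\right) + 33 = \left(31 + 14\right) + 33 = 45 + 33 = 78$)
$w = -56$
$k = -2$ ($k = 4 + 1 \left(-6\right) = 4 - 6 = -2$)
$k \left(w + v\right) = - 2 \left(-56 + 78\right) = \left(-2\right) 22 = -44$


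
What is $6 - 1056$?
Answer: $-1050$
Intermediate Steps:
$6 - 1056 = -1050$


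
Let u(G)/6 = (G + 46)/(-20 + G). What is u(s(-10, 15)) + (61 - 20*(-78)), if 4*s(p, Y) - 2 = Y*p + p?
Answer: 192821/119 ≈ 1620.3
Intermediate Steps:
s(p, Y) = ½ + p/4 + Y*p/4 (s(p, Y) = ½ + (Y*p + p)/4 = ½ + (p + Y*p)/4 = ½ + (p/4 + Y*p/4) = ½ + p/4 + Y*p/4)
u(G) = 6*(46 + G)/(-20 + G) (u(G) = 6*((G + 46)/(-20 + G)) = 6*((46 + G)/(-20 + G)) = 6*(46 + G)/(-20 + G))
u(s(-10, 15)) + (61 - 20*(-78)) = 6*(46 + (½ + (¼)*(-10) + (¼)*15*(-10)))/(-20 + (½ + (¼)*(-10) + (¼)*15*(-10))) + (61 - 20*(-78)) = 6*(46 + (½ - 5/2 - 75/2))/(-20 + (½ - 5/2 - 75/2)) + (61 + 1560) = 6*(46 - 79/2)/(-20 - 79/2) + 1621 = 6*(13/2)/(-119/2) + 1621 = 6*(-2/119)*(13/2) + 1621 = -78/119 + 1621 = 192821/119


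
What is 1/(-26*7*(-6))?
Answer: 1/1092 ≈ 0.00091575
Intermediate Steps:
1/(-26*7*(-6)) = 1/(-182*(-6)) = 1/1092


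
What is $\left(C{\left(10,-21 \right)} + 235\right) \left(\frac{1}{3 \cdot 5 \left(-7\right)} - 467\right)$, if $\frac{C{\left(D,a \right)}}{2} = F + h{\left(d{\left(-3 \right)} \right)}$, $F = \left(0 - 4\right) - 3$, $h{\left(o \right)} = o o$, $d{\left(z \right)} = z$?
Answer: $- \frac{11719604}{105} \approx -1.1162 \cdot 10^{5}$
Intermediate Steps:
$h{\left(o \right)} = o^{2}$
$F = -7$ ($F = -4 - 3 = -7$)
$C{\left(D,a \right)} = 4$ ($C{\left(D,a \right)} = 2 \left(-7 + \left(-3\right)^{2}\right) = 2 \left(-7 + 9\right) = 2 \cdot 2 = 4$)
$\left(C{\left(10,-21 \right)} + 235\right) \left(\frac{1}{3 \cdot 5 \left(-7\right)} - 467\right) = \left(4 + 235\right) \left(\frac{1}{3 \cdot 5 \left(-7\right)} - 467\right) = 239 \left(\frac{1}{15 \left(-7\right)} - 467\right) = 239 \left(\frac{1}{-105} - 467\right) = 239 \left(- \frac{1}{105} - 467\right) = 239 \left(- \frac{49036}{105}\right) = - \frac{11719604}{105}$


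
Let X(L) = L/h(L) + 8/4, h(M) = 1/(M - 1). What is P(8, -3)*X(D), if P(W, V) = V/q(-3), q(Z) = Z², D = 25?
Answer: -602/3 ≈ -200.67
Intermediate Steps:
h(M) = 1/(-1 + M)
P(W, V) = V/9 (P(W, V) = V/((-3)²) = V/9)
X(L) = 2 + L*(-1 + L) (X(L) = L/(1/(-1 + L)) + 8/4 = L*(-1 + L) + 8*(¼) = L*(-1 + L) + 2 = 2 + L*(-1 + L))
P(8, -3)*X(D) = ((⅑)*(-3))*(2 + 25*(-1 + 25)) = -(2 + 25*24)/3 = -(2 + 600)/3 = -⅓*602 = -602/3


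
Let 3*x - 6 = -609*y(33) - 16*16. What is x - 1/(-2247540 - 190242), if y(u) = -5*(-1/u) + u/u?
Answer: -8502983605/26815602 ≈ -317.09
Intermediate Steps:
y(u) = 1 + 5/u (y(u) = -5*(-1/u) + 1 = -(-5)/u + 1 = 5/u + 1 = 1 + 5/u)
x = -3488/11 (x = 2 + (-609*(5 + 33)/33 - 16*16)/3 = 2 + (-203*38/11 - 256)/3 = 2 + (-609*38/33 - 256)/3 = 2 + (-7714/11 - 256)/3 = 2 + (⅓)*(-10530/11) = 2 - 3510/11 = -3488/11 ≈ -317.09)
x - 1/(-2247540 - 190242) = -3488/11 - 1/(-2247540 - 190242) = -3488/11 - 1/(-2437782) = -3488/11 - 1*(-1/2437782) = -3488/11 + 1/2437782 = -8502983605/26815602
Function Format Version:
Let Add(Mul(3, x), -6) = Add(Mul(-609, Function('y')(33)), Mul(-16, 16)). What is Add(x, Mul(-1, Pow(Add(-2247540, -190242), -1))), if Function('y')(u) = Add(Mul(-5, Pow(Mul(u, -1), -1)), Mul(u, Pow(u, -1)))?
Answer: Rational(-8502983605, 26815602) ≈ -317.09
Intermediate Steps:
Function('y')(u) = Add(1, Mul(5, Pow(u, -1))) (Function('y')(u) = Add(Mul(-5, Pow(Mul(-1, u), -1)), 1) = Add(Mul(-5, Mul(-1, Pow(u, -1))), 1) = Add(Mul(5, Pow(u, -1)), 1) = Add(1, Mul(5, Pow(u, -1))))
x = Rational(-3488, 11) (x = Add(2, Mul(Rational(1, 3), Add(Mul(-609, Mul(Pow(33, -1), Add(5, 33))), Mul(-16, 16)))) = Add(2, Mul(Rational(1, 3), Add(Mul(-609, Mul(Rational(1, 33), 38)), -256))) = Add(2, Mul(Rational(1, 3), Add(Mul(-609, Rational(38, 33)), -256))) = Add(2, Mul(Rational(1, 3), Add(Rational(-7714, 11), -256))) = Add(2, Mul(Rational(1, 3), Rational(-10530, 11))) = Add(2, Rational(-3510, 11)) = Rational(-3488, 11) ≈ -317.09)
Add(x, Mul(-1, Pow(Add(-2247540, -190242), -1))) = Add(Rational(-3488, 11), Mul(-1, Pow(Add(-2247540, -190242), -1))) = Add(Rational(-3488, 11), Mul(-1, Pow(-2437782, -1))) = Add(Rational(-3488, 11), Mul(-1, Rational(-1, 2437782))) = Add(Rational(-3488, 11), Rational(1, 2437782)) = Rational(-8502983605, 26815602)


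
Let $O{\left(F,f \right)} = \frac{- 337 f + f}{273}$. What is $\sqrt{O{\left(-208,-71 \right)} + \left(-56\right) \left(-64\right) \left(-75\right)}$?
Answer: $\frac{4 i \sqrt{2838277}}{13} \approx 518.38 i$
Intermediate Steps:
$O{\left(F,f \right)} = - \frac{16 f}{13}$ ($O{\left(F,f \right)} = - 336 f \frac{1}{273} = - \frac{16 f}{13}$)
$\sqrt{O{\left(-208,-71 \right)} + \left(-56\right) \left(-64\right) \left(-75\right)} = \sqrt{\left(- \frac{16}{13}\right) \left(-71\right) + \left(-56\right) \left(-64\right) \left(-75\right)} = \sqrt{\frac{1136}{13} + 3584 \left(-75\right)} = \sqrt{\frac{1136}{13} - 268800} = \sqrt{- \frac{3493264}{13}} = \frac{4 i \sqrt{2838277}}{13}$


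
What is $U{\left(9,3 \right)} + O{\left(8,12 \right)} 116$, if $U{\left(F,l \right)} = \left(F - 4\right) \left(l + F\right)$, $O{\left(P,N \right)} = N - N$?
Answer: $60$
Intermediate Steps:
$O{\left(P,N \right)} = 0$
$U{\left(F,l \right)} = \left(-4 + F\right) \left(F + l\right)$
$U{\left(9,3 \right)} + O{\left(8,12 \right)} 116 = \left(9^{2} - 36 - 12 + 9 \cdot 3\right) + 0 \cdot 116 = \left(81 - 36 - 12 + 27\right) + 0 = 60 + 0 = 60$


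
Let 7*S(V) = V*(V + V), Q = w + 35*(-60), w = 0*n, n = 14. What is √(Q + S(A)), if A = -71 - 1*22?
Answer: √18186/7 ≈ 19.265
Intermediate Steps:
w = 0 (w = 0*14 = 0)
A = -93 (A = -71 - 22 = -93)
Q = -2100 (Q = 0 + 35*(-60) = 0 - 2100 = -2100)
S(V) = 2*V²/7 (S(V) = (V*(V + V))/7 = (V*(2*V))/7 = (2*V²)/7 = 2*V²/7)
√(Q + S(A)) = √(-2100 + (2/7)*(-93)²) = √(-2100 + (2/7)*8649) = √(-2100 + 17298/7) = √(2598/7) = √18186/7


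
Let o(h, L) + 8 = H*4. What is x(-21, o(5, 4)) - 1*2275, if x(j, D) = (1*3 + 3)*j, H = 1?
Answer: -2401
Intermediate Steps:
o(h, L) = -4 (o(h, L) = -8 + 1*4 = -8 + 4 = -4)
x(j, D) = 6*j (x(j, D) = (3 + 3)*j = 6*j)
x(-21, o(5, 4)) - 1*2275 = 6*(-21) - 1*2275 = -126 - 2275 = -2401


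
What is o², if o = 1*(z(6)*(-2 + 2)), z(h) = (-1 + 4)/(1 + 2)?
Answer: 0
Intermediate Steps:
z(h) = 1 (z(h) = 3/3 = 3*(⅓) = 1)
o = 0 (o = 1*(1*(-2 + 2)) = 1*(1*0) = 1*0 = 0)
o² = 0² = 0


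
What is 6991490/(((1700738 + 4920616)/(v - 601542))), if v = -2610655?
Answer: -11229021601765/3310677 ≈ -3.3918e+6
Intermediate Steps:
6991490/(((1700738 + 4920616)/(v - 601542))) = 6991490/(((1700738 + 4920616)/(-2610655 - 601542))) = 6991490/((6621354/(-3212197))) = 6991490/((6621354*(-1/3212197))) = 6991490/(-6621354/3212197) = 6991490*(-3212197/6621354) = -11229021601765/3310677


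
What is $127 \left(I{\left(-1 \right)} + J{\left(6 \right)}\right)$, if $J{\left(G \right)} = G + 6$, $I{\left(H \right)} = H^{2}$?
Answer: $1651$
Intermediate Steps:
$J{\left(G \right)} = 6 + G$
$127 \left(I{\left(-1 \right)} + J{\left(6 \right)}\right) = 127 \left(\left(-1\right)^{2} + \left(6 + 6\right)\right) = 127 \left(1 + 12\right) = 127 \cdot 13 = 1651$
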